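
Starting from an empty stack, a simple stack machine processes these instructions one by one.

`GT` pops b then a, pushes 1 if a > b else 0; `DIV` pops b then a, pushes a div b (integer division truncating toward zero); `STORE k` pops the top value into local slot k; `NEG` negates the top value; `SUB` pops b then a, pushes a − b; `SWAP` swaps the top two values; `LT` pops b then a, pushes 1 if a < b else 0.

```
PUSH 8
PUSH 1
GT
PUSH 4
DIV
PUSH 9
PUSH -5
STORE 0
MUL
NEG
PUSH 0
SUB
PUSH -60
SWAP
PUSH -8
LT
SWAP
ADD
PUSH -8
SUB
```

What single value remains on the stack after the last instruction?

-52

PUSH 8   -> 8
PUSH 1   -> 8 1
GT       -> 1
PUSH 4   -> 1 4
DIV      -> 0
PUSH 9   -> 0 9
PUSH -5  -> 0 9 -5
STORE 0  -> 0 9
MUL      -> 0
NEG      -> 0
PUSH 0   -> 0 0
SUB      -> 0
PUSH -60 -> 0 -60
SWAP     -> -60 0
PUSH -8  -> -60 0 -8
LT       -> -60 0
SWAP     -> 0 -60
ADD      -> -60
PUSH -8  -> -60 -8
SUB      -> -52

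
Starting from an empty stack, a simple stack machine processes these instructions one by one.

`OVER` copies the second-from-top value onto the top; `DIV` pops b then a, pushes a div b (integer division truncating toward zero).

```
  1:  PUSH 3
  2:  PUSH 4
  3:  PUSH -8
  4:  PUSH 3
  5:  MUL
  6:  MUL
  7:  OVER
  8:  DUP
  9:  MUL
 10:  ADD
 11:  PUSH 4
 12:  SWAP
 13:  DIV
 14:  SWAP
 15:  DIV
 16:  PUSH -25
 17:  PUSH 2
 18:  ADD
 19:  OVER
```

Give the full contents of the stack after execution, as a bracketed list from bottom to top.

[0, -23, 0]

PUSH 3   -> 3
PUSH 4   -> 3 4
PUSH -8  -> 3 4 -8
PUSH 3   -> 3 4 -8 3
MUL      -> 3 4 -24
MUL      -> 3 -96
OVER     -> 3 -96 3
DUP      -> 3 -96 3 3
MUL      -> 3 -96 9
ADD      -> 3 -87
PUSH 4   -> 3 -87 4
SWAP     -> 3 4 -87
DIV      -> 3 0
SWAP     -> 0 3
DIV      -> 0
PUSH -25 -> 0 -25
PUSH 2   -> 0 -25 2
ADD      -> 0 -23
OVER     -> 0 -23 0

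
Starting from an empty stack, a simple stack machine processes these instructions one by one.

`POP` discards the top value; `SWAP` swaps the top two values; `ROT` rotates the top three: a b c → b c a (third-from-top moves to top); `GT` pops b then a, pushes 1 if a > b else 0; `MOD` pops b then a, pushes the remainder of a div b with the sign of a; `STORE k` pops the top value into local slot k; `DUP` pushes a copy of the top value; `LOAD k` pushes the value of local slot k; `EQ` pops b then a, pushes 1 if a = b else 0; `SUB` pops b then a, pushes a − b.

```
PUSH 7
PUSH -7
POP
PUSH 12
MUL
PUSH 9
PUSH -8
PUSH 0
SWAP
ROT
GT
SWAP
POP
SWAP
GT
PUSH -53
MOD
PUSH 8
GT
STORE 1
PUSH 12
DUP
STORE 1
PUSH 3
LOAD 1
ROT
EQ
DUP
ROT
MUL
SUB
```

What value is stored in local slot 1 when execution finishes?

12

PUSH 7   → [7]
PUSH -7  → [7, -7]
POP      → [7]
PUSH 12  → [7, 12]
MUL      → [84]
PUSH 9   → [84, 9]
PUSH -8  → [84, 9, -8]
PUSH 0   → [84, 9, -8, 0]
SWAP     → [84, 9, 0, -8]
ROT      → [84, 0, -8, 9]
GT       → [84, 0, 0]
SWAP     → [84, 0, 0]
POP      → [84, 0]
SWAP     → [0, 84]
GT       → [0]
PUSH -53 → [0, -53]
MOD      → [0]
PUSH 8   → [0, 8]
GT       → [0]
STORE 1  → []
PUSH 12  → [12]
DUP      → [12, 12]
STORE 1  → [12]
PUSH 3   → [12, 3]
LOAD 1   → [12, 3, 12]
ROT      → [3, 12, 12]
EQ       → [3, 1]
DUP      → [3, 1, 1]
ROT      → [1, 1, 3]
MUL      → [1, 3]
SUB      → [-2]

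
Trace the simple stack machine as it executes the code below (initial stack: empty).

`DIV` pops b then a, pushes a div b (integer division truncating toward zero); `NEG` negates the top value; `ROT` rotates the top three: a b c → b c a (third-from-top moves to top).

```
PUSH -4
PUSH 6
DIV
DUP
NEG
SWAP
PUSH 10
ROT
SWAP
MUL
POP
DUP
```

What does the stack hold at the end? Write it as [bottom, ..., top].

[0, 0]

PUSH -4 → -4
PUSH 6  → -4 6
DIV     → 0
DUP     → 0 0
NEG     → 0 0
SWAP    → 0 0
PUSH 10 → 0 0 10
ROT     → 0 10 0
SWAP    → 0 0 10
MUL     → 0 0
POP     → 0
DUP     → 0 0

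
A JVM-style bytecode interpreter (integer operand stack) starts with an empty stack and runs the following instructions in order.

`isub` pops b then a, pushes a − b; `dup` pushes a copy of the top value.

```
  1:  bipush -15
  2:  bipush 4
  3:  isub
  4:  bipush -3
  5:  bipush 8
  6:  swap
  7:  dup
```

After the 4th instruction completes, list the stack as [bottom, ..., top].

[-19, -3]

bipush -15 → [-15]
bipush 4   → [-15, 4]
isub       → [-19]
bipush -3  → [-19, -3]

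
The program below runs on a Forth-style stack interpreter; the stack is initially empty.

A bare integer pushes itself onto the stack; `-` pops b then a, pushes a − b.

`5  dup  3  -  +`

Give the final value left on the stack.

7

5   → 5
dup → 5 5
3   → 5 5 3
-   → 5 2
+   → 7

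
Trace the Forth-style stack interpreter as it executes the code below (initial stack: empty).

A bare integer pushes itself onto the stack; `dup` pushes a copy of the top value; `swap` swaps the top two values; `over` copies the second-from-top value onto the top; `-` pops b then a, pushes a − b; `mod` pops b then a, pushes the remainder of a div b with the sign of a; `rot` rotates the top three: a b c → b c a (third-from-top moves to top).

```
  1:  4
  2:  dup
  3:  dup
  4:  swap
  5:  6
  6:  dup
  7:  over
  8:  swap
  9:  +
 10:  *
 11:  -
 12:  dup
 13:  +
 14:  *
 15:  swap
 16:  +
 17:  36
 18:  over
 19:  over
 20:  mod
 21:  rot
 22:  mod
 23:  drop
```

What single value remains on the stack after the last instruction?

4    : [4]
dup  : [4, 4]
dup  : [4, 4, 4]
swap : [4, 4, 4]
6    : [4, 4, 4, 6]
dup  : [4, 4, 4, 6, 6]
over : [4, 4, 4, 6, 6, 6]
swap : [4, 4, 4, 6, 6, 6]
+    : [4, 4, 4, 6, 12]
*    : [4, 4, 4, 72]
-    : [4, 4, -68]
dup  : [4, 4, -68, -68]
+    : [4, 4, -136]
*    : [4, -544]
swap : [-544, 4]
+    : [-540]
36   : [-540, 36]
over : [-540, 36, -540]
over : [-540, 36, -540, 36]
mod  : [-540, 36, 0]
rot  : [36, 0, -540]
mod  : [36, 0]
drop : [36]

36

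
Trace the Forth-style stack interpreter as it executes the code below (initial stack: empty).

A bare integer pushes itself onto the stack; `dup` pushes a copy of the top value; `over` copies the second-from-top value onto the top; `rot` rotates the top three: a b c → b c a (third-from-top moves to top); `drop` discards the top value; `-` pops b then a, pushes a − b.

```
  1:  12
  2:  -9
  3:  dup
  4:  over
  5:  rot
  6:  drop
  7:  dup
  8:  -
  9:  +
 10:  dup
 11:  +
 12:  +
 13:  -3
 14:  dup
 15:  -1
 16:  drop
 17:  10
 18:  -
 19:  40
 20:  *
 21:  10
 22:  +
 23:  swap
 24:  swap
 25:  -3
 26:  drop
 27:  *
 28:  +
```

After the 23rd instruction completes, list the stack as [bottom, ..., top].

12   → [12]
-9   → [12, -9]
dup  → [12, -9, -9]
over → [12, -9, -9, -9]
rot  → [12, -9, -9, -9]
drop → [12, -9, -9]
dup  → [12, -9, -9, -9]
-    → [12, -9, 0]
+    → [12, -9]
dup  → [12, -9, -9]
+    → [12, -18]
+    → [-6]
-3   → [-6, -3]
dup  → [-6, -3, -3]
-1   → [-6, -3, -3, -1]
drop → [-6, -3, -3]
10   → [-6, -3, -3, 10]
-    → [-6, -3, -13]
40   → [-6, -3, -13, 40]
*    → [-6, -3, -520]
10   → [-6, -3, -520, 10]
+    → [-6, -3, -510]
swap → [-6, -510, -3]

[-6, -510, -3]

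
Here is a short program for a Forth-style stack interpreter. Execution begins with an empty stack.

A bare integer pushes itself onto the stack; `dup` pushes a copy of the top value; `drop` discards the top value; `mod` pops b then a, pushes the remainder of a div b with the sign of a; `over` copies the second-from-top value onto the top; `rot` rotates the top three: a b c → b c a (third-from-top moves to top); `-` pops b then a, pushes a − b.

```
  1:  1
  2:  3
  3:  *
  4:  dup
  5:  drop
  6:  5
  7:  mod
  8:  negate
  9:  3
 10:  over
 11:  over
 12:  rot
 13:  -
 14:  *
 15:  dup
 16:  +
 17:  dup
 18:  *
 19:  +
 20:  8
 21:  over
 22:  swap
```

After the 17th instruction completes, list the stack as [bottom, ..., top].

1      → [1]
3      → [1, 3]
*      → [3]
dup    → [3, 3]
drop   → [3]
5      → [3, 5]
mod    → [3]
negate → [-3]
3      → [-3, 3]
over   → [-3, 3, -3]
over   → [-3, 3, -3, 3]
rot    → [-3, -3, 3, 3]
-      → [-3, -3, 0]
*      → [-3, 0]
dup    → [-3, 0, 0]
+      → [-3, 0]
dup    → [-3, 0, 0]

[-3, 0, 0]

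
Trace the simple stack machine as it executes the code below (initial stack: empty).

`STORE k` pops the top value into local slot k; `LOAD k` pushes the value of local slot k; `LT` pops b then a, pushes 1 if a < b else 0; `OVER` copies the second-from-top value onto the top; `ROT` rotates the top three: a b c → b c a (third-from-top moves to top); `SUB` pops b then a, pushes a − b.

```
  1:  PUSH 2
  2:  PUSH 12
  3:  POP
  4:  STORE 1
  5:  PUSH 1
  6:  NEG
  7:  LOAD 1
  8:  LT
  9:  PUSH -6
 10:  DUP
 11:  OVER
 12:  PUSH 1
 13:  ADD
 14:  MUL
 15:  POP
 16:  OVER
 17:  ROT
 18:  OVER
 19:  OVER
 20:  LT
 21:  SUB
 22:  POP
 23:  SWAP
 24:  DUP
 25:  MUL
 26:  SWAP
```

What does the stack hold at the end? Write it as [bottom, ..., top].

PUSH 2  → [2]
PUSH 12 → [2, 12]
POP     → [2]
STORE 1 → []
PUSH 1  → [1]
NEG     → [-1]
LOAD 1  → [-1, 2]
LT      → [1]
PUSH -6 → [1, -6]
DUP     → [1, -6, -6]
OVER    → [1, -6, -6, -6]
PUSH 1  → [1, -6, -6, -6, 1]
ADD     → [1, -6, -6, -5]
MUL     → [1, -6, 30]
POP     → [1, -6]
OVER    → [1, -6, 1]
ROT     → [-6, 1, 1]
OVER    → [-6, 1, 1, 1]
OVER    → [-6, 1, 1, 1, 1]
LT      → [-6, 1, 1, 0]
SUB     → [-6, 1, 1]
POP     → [-6, 1]
SWAP    → [1, -6]
DUP     → [1, -6, -6]
MUL     → [1, 36]
SWAP    → [36, 1]

[36, 1]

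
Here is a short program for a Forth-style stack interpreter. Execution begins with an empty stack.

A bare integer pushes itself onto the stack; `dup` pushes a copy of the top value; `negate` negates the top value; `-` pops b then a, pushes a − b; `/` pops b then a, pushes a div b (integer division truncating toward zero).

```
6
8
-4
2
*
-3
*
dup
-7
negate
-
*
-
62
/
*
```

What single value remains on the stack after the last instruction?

6       [6]
8       [6, 8]
-4      [6, 8, -4]
2       [6, 8, -4, 2]
*       [6, 8, -8]
-3      [6, 8, -8, -3]
*       [6, 8, 24]
dup     [6, 8, 24, 24]
-7      [6, 8, 24, 24, -7]
negate  [6, 8, 24, 24, 7]
-       [6, 8, 24, 17]
*       [6, 8, 408]
-       [6, -400]
62      [6, -400, 62]
/       [6, -6]
*       [-36]

-36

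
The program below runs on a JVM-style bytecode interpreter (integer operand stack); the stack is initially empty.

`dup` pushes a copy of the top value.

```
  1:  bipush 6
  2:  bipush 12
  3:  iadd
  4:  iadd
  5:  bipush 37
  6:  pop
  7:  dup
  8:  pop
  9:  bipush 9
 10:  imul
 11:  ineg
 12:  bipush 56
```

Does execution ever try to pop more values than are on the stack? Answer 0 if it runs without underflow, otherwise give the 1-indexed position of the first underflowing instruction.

bipush 6  → [6]
bipush 12 → [6, 12]
iadd      → [18]
iadd  — needs 2 operands, stack has 1 → underflow

4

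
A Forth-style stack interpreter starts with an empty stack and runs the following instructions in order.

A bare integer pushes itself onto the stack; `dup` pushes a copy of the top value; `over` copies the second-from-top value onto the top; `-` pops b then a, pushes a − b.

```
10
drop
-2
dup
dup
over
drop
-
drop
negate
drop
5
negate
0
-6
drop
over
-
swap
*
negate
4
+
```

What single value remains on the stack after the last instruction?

29

10     -> [10]
drop   -> []
-2     -> [-2]
dup    -> [-2, -2]
dup    -> [-2, -2, -2]
over   -> [-2, -2, -2, -2]
drop   -> [-2, -2, -2]
-      -> [-2, 0]
drop   -> [-2]
negate -> [2]
drop   -> []
5      -> [5]
negate -> [-5]
0      -> [-5, 0]
-6     -> [-5, 0, -6]
drop   -> [-5, 0]
over   -> [-5, 0, -5]
-      -> [-5, 5]
swap   -> [5, -5]
*      -> [-25]
negate -> [25]
4      -> [25, 4]
+      -> [29]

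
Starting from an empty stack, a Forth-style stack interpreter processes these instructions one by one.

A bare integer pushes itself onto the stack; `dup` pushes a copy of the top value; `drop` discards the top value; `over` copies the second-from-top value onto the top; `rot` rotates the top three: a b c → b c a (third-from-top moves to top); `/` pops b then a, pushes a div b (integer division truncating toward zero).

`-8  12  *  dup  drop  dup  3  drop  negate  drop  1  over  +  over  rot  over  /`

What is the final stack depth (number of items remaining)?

-8     -> -8
12     -> -8 12
*      -> -96
dup    -> -96 -96
drop   -> -96
dup    -> -96 -96
3      -> -96 -96 3
drop   -> -96 -96
negate -> -96 96
drop   -> -96
1      -> -96 1
over   -> -96 1 -96
+      -> -96 -95
over   -> -96 -95 -96
rot    -> -95 -96 -96
over   -> -95 -96 -96 -96
/      -> -95 -96 1

3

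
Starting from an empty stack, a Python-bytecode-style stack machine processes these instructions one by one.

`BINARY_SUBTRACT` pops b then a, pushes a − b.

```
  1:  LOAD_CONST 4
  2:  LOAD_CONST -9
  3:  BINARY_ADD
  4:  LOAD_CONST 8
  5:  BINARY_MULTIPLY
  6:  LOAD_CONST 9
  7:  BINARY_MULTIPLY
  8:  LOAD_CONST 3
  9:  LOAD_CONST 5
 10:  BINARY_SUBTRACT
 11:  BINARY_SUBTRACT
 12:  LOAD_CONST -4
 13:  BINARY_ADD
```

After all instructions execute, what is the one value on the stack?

LOAD_CONST 4    -> 4
LOAD_CONST -9   -> 4 -9
BINARY_ADD      -> -5
LOAD_CONST 8    -> -5 8
BINARY_MULTIPLY -> -40
LOAD_CONST 9    -> -40 9
BINARY_MULTIPLY -> -360
LOAD_CONST 3    -> -360 3
LOAD_CONST 5    -> -360 3 5
BINARY_SUBTRACT -> -360 -2
BINARY_SUBTRACT -> -358
LOAD_CONST -4   -> -358 -4
BINARY_ADD      -> -362

-362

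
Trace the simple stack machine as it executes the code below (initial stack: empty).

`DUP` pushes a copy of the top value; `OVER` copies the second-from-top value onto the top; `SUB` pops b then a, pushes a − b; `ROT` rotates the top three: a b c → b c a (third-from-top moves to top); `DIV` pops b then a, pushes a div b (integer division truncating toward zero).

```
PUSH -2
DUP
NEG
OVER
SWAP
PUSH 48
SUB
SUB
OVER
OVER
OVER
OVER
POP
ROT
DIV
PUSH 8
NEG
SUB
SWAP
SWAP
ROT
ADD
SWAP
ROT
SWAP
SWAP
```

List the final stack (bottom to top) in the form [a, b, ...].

[53, 44, -2]

PUSH -2 : -2
DUP     : -2 -2
NEG     : -2 2
OVER    : -2 2 -2
SWAP    : -2 -2 2
PUSH 48 : -2 -2 2 48
SUB     : -2 -2 -46
SUB     : -2 44
OVER    : -2 44 -2
OVER    : -2 44 -2 44
OVER    : -2 44 -2 44 -2
OVER    : -2 44 -2 44 -2 44
POP     : -2 44 -2 44 -2
ROT     : -2 44 44 -2 -2
DIV     : -2 44 44 1
PUSH 8  : -2 44 44 1 8
NEG     : -2 44 44 1 -8
SUB     : -2 44 44 9
SWAP    : -2 44 9 44
SWAP    : -2 44 44 9
ROT     : -2 44 9 44
ADD     : -2 44 53
SWAP    : -2 53 44
ROT     : 53 44 -2
SWAP    : 53 -2 44
SWAP    : 53 44 -2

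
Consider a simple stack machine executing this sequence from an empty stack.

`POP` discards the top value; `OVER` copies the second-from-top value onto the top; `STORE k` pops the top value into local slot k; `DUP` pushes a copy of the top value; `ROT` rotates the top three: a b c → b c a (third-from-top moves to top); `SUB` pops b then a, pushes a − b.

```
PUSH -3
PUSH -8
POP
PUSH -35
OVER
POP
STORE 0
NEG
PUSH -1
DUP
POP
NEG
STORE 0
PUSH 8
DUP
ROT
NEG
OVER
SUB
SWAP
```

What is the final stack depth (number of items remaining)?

3

PUSH -3  : -3
PUSH -8  : -3 -8
POP      : -3
PUSH -35 : -3 -35
OVER     : -3 -35 -3
POP      : -3 -35
STORE 0  : -3
NEG      : 3
PUSH -1  : 3 -1
DUP      : 3 -1 -1
POP      : 3 -1
NEG      : 3 1
STORE 0  : 3
PUSH 8   : 3 8
DUP      : 3 8 8
ROT      : 8 8 3
NEG      : 8 8 -3
OVER     : 8 8 -3 8
SUB      : 8 8 -11
SWAP     : 8 -11 8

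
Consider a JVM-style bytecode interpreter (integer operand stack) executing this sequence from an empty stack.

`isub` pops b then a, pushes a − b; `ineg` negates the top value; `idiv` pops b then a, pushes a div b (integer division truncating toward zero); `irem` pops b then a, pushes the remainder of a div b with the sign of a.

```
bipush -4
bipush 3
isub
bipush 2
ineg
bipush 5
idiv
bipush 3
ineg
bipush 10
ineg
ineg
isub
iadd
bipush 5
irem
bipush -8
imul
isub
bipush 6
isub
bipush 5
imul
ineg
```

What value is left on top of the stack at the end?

185

bipush -4 → [-4]
bipush 3  → [-4, 3]
isub      → [-7]
bipush 2  → [-7, 2]
ineg      → [-7, -2]
bipush 5  → [-7, -2, 5]
idiv      → [-7, 0]
bipush 3  → [-7, 0, 3]
ineg      → [-7, 0, -3]
bipush 10 → [-7, 0, -3, 10]
ineg      → [-7, 0, -3, -10]
ineg      → [-7, 0, -3, 10]
isub      → [-7, 0, -13]
iadd      → [-7, -13]
bipush 5  → [-7, -13, 5]
irem      → [-7, -3]
bipush -8 → [-7, -3, -8]
imul      → [-7, 24]
isub      → [-31]
bipush 6  → [-31, 6]
isub      → [-37]
bipush 5  → [-37, 5]
imul      → [-185]
ineg      → [185]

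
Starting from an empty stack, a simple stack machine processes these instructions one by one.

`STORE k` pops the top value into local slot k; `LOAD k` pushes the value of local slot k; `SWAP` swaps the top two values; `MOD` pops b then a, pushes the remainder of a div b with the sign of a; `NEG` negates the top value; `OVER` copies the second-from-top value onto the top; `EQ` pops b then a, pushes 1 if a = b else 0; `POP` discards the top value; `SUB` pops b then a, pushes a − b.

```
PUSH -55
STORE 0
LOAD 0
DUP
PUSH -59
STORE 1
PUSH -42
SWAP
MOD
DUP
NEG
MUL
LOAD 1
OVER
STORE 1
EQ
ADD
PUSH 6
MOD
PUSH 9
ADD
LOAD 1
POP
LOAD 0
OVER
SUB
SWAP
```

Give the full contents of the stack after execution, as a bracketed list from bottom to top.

PUSH -55 → -55
STORE 0  → (empty)
LOAD 0   → -55
DUP      → -55 -55
PUSH -59 → -55 -55 -59
STORE 1  → -55 -55
PUSH -42 → -55 -55 -42
SWAP     → -55 -42 -55
MOD      → -55 -42
DUP      → -55 -42 -42
NEG      → -55 -42 42
MUL      → -55 -1764
LOAD 1   → -55 -1764 -59
OVER     → -55 -1764 -59 -1764
STORE 1  → -55 -1764 -59
EQ       → -55 0
ADD      → -55
PUSH 6   → -55 6
MOD      → -1
PUSH 9   → -1 9
ADD      → 8
LOAD 1   → 8 -1764
POP      → 8
LOAD 0   → 8 -55
OVER     → 8 -55 8
SUB      → 8 -63
SWAP     → -63 8

[-63, 8]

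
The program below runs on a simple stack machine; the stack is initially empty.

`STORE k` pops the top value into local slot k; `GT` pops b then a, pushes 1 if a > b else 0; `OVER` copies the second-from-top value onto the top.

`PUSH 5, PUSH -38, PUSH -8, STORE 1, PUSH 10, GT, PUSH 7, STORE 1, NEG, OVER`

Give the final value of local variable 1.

7

PUSH 5    [5]
PUSH -38  [5, -38]
PUSH -8   [5, -38, -8]
STORE 1   [5, -38]
PUSH 10   [5, -38, 10]
GT        [5, 0]
PUSH 7    [5, 0, 7]
STORE 1   [5, 0]
NEG       [5, 0]
OVER      [5, 0, 5]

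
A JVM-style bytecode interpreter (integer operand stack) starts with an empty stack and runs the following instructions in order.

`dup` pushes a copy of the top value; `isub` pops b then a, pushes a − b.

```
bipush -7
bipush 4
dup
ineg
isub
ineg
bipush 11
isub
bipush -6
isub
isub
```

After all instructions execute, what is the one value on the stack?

6

bipush -7 : [-7]
bipush 4  : [-7, 4]
dup       : [-7, 4, 4]
ineg      : [-7, 4, -4]
isub      : [-7, 8]
ineg      : [-7, -8]
bipush 11 : [-7, -8, 11]
isub      : [-7, -19]
bipush -6 : [-7, -19, -6]
isub      : [-7, -13]
isub      : [6]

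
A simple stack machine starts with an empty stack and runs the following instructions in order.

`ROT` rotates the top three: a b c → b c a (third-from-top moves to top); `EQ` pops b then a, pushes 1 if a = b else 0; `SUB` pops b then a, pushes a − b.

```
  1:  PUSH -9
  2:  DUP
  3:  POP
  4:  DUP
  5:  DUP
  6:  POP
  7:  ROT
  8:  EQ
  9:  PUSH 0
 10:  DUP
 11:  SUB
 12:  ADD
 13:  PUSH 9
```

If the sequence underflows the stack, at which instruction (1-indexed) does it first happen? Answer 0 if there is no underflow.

7

PUSH -9 : [-9]
DUP     : [-9, -9]
POP     : [-9]
DUP     : [-9, -9]
DUP     : [-9, -9, -9]
POP     : [-9, -9]
ROT  — needs 3 operands, stack has 2 → underflow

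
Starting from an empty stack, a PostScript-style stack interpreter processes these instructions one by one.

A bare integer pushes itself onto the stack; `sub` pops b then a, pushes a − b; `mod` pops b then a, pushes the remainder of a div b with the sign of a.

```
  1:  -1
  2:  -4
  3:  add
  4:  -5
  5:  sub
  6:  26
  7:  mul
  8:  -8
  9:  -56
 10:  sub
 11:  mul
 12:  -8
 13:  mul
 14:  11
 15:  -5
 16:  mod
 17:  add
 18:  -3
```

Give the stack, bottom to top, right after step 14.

[0, 11]

-1  -> -1
-4  -> -1 -4
add -> -5
-5  -> -5 -5
sub -> 0
26  -> 0 26
mul -> 0
-8  -> 0 -8
-56 -> 0 -8 -56
sub -> 0 48
mul -> 0
-8  -> 0 -8
mul -> 0
11  -> 0 11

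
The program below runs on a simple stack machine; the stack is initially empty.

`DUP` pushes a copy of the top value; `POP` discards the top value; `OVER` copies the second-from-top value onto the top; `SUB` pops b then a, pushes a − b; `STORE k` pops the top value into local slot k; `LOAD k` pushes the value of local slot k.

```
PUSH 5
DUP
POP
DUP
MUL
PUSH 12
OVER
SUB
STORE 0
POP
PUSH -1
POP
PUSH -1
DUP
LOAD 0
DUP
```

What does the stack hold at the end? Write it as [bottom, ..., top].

PUSH 5  -> 5
DUP     -> 5 5
POP     -> 5
DUP     -> 5 5
MUL     -> 25
PUSH 12 -> 25 12
OVER    -> 25 12 25
SUB     -> 25 -13
STORE 0 -> 25
POP     -> (empty)
PUSH -1 -> -1
POP     -> (empty)
PUSH -1 -> -1
DUP     -> -1 -1
LOAD 0  -> -1 -1 -13
DUP     -> -1 -1 -13 -13

[-1, -1, -13, -13]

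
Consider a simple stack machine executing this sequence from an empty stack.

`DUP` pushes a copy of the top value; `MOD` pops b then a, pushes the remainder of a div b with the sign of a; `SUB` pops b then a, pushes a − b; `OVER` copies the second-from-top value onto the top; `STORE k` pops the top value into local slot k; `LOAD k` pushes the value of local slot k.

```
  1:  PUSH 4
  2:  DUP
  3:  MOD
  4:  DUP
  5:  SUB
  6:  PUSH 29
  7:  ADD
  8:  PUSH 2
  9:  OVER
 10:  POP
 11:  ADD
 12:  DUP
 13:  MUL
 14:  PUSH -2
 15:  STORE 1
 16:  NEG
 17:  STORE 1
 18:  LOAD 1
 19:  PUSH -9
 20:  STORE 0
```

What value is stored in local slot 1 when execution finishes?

-961

PUSH 4  : 4
DUP     : 4 4
MOD     : 0
DUP     : 0 0
SUB     : 0
PUSH 29 : 0 29
ADD     : 29
PUSH 2  : 29 2
OVER    : 29 2 29
POP     : 29 2
ADD     : 31
DUP     : 31 31
MUL     : 961
PUSH -2 : 961 -2
STORE 1 : 961
NEG     : -961
STORE 1 : (empty)
LOAD 1  : -961
PUSH -9 : -961 -9
STORE 0 : -961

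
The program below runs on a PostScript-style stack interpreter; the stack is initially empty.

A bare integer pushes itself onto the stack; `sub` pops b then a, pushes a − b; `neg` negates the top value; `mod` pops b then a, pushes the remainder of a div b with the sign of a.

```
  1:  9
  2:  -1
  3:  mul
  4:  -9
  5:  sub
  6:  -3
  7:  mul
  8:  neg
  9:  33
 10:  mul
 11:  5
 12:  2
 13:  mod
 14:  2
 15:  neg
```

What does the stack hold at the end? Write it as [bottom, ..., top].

[0, 1, -2]

9    [9]
-1   [9, -1]
mul  [-9]
-9   [-9, -9]
sub  [0]
-3   [0, -3]
mul  [0]
neg  [0]
33   [0, 33]
mul  [0]
5    [0, 5]
2    [0, 5, 2]
mod  [0, 1]
2    [0, 1, 2]
neg  [0, 1, -2]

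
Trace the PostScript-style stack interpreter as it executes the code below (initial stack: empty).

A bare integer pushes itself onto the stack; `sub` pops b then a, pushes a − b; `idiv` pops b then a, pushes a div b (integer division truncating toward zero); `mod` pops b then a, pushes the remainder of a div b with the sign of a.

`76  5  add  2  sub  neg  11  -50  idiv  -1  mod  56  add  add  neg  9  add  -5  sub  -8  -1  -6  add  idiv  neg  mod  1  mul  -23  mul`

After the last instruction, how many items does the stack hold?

1

76   : 76
5    : 76 5
add  : 81
2    : 81 2
sub  : 79
neg  : -79
11   : -79 11
-50  : -79 11 -50
idiv : -79 0
-1   : -79 0 -1
mod  : -79 0
56   : -79 0 56
add  : -79 56
add  : -23
neg  : 23
9    : 23 9
add  : 32
-5   : 32 -5
sub  : 37
-8   : 37 -8
-1   : 37 -8 -1
-6   : 37 -8 -1 -6
add  : 37 -8 -7
idiv : 37 1
neg  : 37 -1
mod  : 0
1    : 0 1
mul  : 0
-23  : 0 -23
mul  : 0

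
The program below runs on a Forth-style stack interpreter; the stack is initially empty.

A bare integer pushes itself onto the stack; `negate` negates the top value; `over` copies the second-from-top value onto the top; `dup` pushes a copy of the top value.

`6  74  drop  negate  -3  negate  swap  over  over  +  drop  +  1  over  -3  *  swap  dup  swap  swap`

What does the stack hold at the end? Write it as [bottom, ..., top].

6      : 6
74     : 6 74
drop   : 6
negate : -6
-3     : -6 -3
negate : -6 3
swap   : 3 -6
over   : 3 -6 3
over   : 3 -6 3 -6
+      : 3 -6 -3
drop   : 3 -6
+      : -3
1      : -3 1
over   : -3 1 -3
-3     : -3 1 -3 -3
*      : -3 1 9
swap   : -3 9 1
dup    : -3 9 1 1
swap   : -3 9 1 1
swap   : -3 9 1 1

[-3, 9, 1, 1]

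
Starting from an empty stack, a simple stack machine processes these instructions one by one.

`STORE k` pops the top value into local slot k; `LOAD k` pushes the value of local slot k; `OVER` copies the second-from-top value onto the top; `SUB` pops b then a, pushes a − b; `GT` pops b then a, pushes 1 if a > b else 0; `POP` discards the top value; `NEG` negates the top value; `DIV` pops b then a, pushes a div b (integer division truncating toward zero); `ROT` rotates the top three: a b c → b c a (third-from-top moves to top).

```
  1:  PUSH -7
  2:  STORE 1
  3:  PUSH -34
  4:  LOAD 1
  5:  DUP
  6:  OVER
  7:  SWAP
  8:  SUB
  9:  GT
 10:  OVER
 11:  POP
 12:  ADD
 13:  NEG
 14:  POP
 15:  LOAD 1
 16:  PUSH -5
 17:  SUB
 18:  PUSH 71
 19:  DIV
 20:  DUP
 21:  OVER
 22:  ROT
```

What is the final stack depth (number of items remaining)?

3

PUSH -7  : -7
STORE 1  : (empty)
PUSH -34 : -34
LOAD 1   : -34 -7
DUP      : -34 -7 -7
OVER     : -34 -7 -7 -7
SWAP     : -34 -7 -7 -7
SUB      : -34 -7 0
GT       : -34 0
OVER     : -34 0 -34
POP      : -34 0
ADD      : -34
NEG      : 34
POP      : (empty)
LOAD 1   : -7
PUSH -5  : -7 -5
SUB      : -2
PUSH 71  : -2 71
DIV      : 0
DUP      : 0 0
OVER     : 0 0 0
ROT      : 0 0 0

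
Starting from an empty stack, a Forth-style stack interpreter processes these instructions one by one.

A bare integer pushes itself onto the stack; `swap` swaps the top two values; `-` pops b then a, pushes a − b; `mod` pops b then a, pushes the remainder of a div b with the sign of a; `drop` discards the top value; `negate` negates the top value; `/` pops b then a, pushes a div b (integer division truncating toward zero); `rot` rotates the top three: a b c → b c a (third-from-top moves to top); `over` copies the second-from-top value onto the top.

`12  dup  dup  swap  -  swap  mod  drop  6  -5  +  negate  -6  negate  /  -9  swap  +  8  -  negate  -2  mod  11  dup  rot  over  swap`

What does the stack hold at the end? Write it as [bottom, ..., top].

[11, 11, 11, 1]

12      [12]
dup     [12, 12]
dup     [12, 12, 12]
swap    [12, 12, 12]
-       [12, 0]
swap    [0, 12]
mod     [0]
drop    []
6       [6]
-5      [6, -5]
+       [1]
negate  [-1]
-6      [-1, -6]
negate  [-1, 6]
/       [0]
-9      [0, -9]
swap    [-9, 0]
+       [-9]
8       [-9, 8]
-       [-17]
negate  [17]
-2      [17, -2]
mod     [1]
11      [1, 11]
dup     [1, 11, 11]
rot     [11, 11, 1]
over    [11, 11, 1, 11]
swap    [11, 11, 11, 1]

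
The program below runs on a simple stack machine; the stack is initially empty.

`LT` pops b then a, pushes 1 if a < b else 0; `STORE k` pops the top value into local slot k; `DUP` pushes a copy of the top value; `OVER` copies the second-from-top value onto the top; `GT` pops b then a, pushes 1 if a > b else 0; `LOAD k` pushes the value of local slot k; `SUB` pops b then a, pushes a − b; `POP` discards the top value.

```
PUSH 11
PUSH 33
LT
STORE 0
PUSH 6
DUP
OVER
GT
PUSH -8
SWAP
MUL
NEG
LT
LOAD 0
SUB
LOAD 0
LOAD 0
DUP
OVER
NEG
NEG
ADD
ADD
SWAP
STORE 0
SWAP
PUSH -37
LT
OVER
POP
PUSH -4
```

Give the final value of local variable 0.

PUSH 11  : 11
PUSH 33  : 11 33
LT       : 1
STORE 0  : (empty)
PUSH 6   : 6
DUP      : 6 6
OVER     : 6 6 6
GT       : 6 0
PUSH -8  : 6 0 -8
SWAP     : 6 -8 0
MUL      : 6 0
NEG      : 6 0
LT       : 0
LOAD 0   : 0 1
SUB      : -1
LOAD 0   : -1 1
LOAD 0   : -1 1 1
DUP      : -1 1 1 1
OVER     : -1 1 1 1 1
NEG      : -1 1 1 1 -1
NEG      : -1 1 1 1 1
ADD      : -1 1 1 2
ADD      : -1 1 3
SWAP     : -1 3 1
STORE 0  : -1 3
SWAP     : 3 -1
PUSH -37 : 3 -1 -37
LT       : 3 0
OVER     : 3 0 3
POP      : 3 0
PUSH -4  : 3 0 -4

1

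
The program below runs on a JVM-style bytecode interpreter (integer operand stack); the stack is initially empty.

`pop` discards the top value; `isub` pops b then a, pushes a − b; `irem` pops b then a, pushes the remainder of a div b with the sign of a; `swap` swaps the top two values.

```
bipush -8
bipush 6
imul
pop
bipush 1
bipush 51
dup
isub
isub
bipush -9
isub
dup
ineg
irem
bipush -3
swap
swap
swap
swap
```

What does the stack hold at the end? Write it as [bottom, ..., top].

bipush -8 → [-8]
bipush 6  → [-8, 6]
imul      → [-48]
pop       → []
bipush 1  → [1]
bipush 51 → [1, 51]
dup       → [1, 51, 51]
isub      → [1, 0]
isub      → [1]
bipush -9 → [1, -9]
isub      → [10]
dup       → [10, 10]
ineg      → [10, -10]
irem      → [0]
bipush -3 → [0, -3]
swap      → [-3, 0]
swap      → [0, -3]
swap      → [-3, 0]
swap      → [0, -3]

[0, -3]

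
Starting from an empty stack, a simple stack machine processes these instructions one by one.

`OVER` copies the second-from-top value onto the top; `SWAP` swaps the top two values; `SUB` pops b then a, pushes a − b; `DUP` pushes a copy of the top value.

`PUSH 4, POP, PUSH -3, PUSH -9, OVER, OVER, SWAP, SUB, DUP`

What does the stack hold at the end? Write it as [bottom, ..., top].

[-3, -9, -6, -6]

PUSH 4  → [4]
POP     → []
PUSH -3 → [-3]
PUSH -9 → [-3, -9]
OVER    → [-3, -9, -3]
OVER    → [-3, -9, -3, -9]
SWAP    → [-3, -9, -9, -3]
SUB     → [-3, -9, -6]
DUP     → [-3, -9, -6, -6]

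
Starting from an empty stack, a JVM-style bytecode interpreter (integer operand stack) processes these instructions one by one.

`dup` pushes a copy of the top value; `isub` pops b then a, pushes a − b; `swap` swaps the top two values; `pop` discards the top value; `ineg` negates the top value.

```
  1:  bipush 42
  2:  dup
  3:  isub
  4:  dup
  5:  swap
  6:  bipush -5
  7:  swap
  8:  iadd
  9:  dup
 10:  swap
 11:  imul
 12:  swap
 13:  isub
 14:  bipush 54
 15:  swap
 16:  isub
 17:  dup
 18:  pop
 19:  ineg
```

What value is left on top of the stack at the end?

-29

bipush 42 → [42]
dup       → [42, 42]
isub      → [0]
dup       → [0, 0]
swap      → [0, 0]
bipush -5 → [0, 0, -5]
swap      → [0, -5, 0]
iadd      → [0, -5]
dup       → [0, -5, -5]
swap      → [0, -5, -5]
imul      → [0, 25]
swap      → [25, 0]
isub      → [25]
bipush 54 → [25, 54]
swap      → [54, 25]
isub      → [29]
dup       → [29, 29]
pop       → [29]
ineg      → [-29]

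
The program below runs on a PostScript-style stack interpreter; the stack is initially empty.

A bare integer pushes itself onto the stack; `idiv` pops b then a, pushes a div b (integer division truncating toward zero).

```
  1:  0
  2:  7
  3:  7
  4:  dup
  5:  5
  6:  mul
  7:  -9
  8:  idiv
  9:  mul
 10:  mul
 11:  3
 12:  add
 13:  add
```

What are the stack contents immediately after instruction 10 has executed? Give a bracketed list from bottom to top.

0    -> [0]
7    -> [0, 7]
7    -> [0, 7, 7]
dup  -> [0, 7, 7, 7]
5    -> [0, 7, 7, 7, 5]
mul  -> [0, 7, 7, 35]
-9   -> [0, 7, 7, 35, -9]
idiv -> [0, 7, 7, -3]
mul  -> [0, 7, -21]
mul  -> [0, -147]

[0, -147]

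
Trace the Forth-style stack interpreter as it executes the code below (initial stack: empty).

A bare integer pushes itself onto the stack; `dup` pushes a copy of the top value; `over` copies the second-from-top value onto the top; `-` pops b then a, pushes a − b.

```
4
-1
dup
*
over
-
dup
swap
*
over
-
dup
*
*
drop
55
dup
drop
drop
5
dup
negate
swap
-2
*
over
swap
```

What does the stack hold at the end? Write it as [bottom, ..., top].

4      : 4
-1     : 4 -1
dup    : 4 -1 -1
*      : 4 1
over   : 4 1 4
-      : 4 -3
dup    : 4 -3 -3
swap   : 4 -3 -3
*      : 4 9
over   : 4 9 4
-      : 4 5
dup    : 4 5 5
*      : 4 25
*      : 100
drop   : (empty)
55     : 55
dup    : 55 55
drop   : 55
drop   : (empty)
5      : 5
dup    : 5 5
negate : 5 -5
swap   : -5 5
-2     : -5 5 -2
*      : -5 -10
over   : -5 -10 -5
swap   : -5 -5 -10

[-5, -5, -10]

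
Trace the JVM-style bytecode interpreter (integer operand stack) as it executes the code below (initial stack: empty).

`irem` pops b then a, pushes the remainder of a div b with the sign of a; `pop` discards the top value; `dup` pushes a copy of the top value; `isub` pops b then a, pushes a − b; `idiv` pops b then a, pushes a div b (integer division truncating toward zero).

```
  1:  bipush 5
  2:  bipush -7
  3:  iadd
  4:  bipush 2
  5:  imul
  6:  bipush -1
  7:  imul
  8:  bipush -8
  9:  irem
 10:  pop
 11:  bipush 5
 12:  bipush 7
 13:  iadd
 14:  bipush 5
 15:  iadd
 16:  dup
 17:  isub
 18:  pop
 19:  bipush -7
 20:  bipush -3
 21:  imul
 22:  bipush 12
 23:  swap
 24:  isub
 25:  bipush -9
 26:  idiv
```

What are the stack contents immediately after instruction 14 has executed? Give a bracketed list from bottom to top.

[12, 5]

bipush 5  : 5
bipush -7 : 5 -7
iadd      : -2
bipush 2  : -2 2
imul      : -4
bipush -1 : -4 -1
imul      : 4
bipush -8 : 4 -8
irem      : 4
pop       : (empty)
bipush 5  : 5
bipush 7  : 5 7
iadd      : 12
bipush 5  : 12 5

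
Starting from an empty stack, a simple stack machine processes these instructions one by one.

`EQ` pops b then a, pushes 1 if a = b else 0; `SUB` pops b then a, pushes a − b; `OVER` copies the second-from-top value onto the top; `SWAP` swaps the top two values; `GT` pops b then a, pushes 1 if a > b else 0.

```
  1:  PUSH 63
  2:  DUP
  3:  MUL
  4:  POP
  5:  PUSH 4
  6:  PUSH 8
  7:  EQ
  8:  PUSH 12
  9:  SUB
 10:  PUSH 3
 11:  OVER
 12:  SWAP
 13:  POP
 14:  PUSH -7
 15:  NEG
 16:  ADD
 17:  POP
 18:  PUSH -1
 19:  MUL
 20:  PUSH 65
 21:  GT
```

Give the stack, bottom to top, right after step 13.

PUSH 63  [63]
DUP      [63, 63]
MUL      [3969]
POP      []
PUSH 4   [4]
PUSH 8   [4, 8]
EQ       [0]
PUSH 12  [0, 12]
SUB      [-12]
PUSH 3   [-12, 3]
OVER     [-12, 3, -12]
SWAP     [-12, -12, 3]
POP      [-12, -12]

[-12, -12]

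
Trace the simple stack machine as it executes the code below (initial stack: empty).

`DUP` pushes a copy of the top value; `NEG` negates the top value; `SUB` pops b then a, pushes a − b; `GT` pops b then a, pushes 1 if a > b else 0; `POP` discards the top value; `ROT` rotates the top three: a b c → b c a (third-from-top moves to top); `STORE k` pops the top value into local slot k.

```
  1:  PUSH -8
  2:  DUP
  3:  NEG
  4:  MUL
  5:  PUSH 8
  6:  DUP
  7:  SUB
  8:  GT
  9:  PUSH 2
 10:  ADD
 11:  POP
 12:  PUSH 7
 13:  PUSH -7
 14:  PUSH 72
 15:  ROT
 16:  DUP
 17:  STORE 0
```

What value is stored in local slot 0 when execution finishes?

7

PUSH -8  [-8]
DUP      [-8, -8]
NEG      [-8, 8]
MUL      [-64]
PUSH 8   [-64, 8]
DUP      [-64, 8, 8]
SUB      [-64, 0]
GT       [0]
PUSH 2   [0, 2]
ADD      [2]
POP      []
PUSH 7   [7]
PUSH -7  [7, -7]
PUSH 72  [7, -7, 72]
ROT      [-7, 72, 7]
DUP      [-7, 72, 7, 7]
STORE 0  [-7, 72, 7]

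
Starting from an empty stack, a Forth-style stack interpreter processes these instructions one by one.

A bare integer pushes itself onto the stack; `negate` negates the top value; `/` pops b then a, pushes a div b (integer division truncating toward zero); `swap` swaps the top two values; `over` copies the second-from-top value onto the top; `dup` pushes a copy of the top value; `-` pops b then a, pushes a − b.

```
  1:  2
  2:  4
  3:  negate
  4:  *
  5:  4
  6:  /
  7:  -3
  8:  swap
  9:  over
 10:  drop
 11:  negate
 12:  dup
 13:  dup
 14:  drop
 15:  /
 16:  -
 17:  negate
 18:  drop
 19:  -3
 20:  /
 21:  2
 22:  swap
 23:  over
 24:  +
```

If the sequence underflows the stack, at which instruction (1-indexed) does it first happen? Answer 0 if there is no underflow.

2       2
4       2 4
negate  2 -4
*       -8
4       -8 4
/       -2
-3      -2 -3
swap    -3 -2
over    -3 -2 -3
drop    -3 -2
negate  -3 2
dup     -3 2 2
dup     -3 2 2 2
drop    -3 2 2
/       -3 1
-       -4
negate  4
drop    (empty)
-3      -3
/  — needs 2 operands, stack has 1 → underflow

20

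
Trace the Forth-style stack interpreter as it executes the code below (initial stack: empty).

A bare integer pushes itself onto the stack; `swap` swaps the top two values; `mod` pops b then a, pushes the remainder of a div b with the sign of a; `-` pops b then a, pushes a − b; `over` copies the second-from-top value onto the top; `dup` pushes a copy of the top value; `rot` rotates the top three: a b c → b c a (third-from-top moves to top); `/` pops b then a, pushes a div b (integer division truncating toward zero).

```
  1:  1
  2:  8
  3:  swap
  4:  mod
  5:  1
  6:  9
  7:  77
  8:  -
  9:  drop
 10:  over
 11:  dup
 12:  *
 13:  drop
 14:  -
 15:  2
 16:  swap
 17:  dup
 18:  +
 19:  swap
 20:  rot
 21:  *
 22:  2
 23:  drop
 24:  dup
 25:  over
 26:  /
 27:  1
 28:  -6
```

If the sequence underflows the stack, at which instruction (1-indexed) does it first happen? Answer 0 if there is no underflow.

1    : 1
8    : 1 8
swap : 8 1
mod  : 0
1    : 0 1
9    : 0 1 9
77   : 0 1 9 77
-    : 0 1 -68
drop : 0 1
over : 0 1 0
dup  : 0 1 0 0
*    : 0 1 0
drop : 0 1
-    : -1
2    : -1 2
swap : 2 -1
dup  : 2 -1 -1
+    : 2 -2
swap : -2 2
rot  — needs 3 operands, stack has 2 → underflow

20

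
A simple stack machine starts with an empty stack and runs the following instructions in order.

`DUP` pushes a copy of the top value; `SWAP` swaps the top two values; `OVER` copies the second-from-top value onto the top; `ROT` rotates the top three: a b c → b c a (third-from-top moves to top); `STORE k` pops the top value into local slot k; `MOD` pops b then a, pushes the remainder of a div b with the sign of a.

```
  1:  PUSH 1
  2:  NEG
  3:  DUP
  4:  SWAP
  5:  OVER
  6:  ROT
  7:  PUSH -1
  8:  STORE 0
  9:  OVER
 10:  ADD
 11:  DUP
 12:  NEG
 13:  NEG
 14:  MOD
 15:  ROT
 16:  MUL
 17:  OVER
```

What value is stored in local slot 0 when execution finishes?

PUSH 1  → 1
NEG     → -1
DUP     → -1 -1
SWAP    → -1 -1
OVER    → -1 -1 -1
ROT     → -1 -1 -1
PUSH -1 → -1 -1 -1 -1
STORE 0 → -1 -1 -1
OVER    → -1 -1 -1 -1
ADD     → -1 -1 -2
DUP     → -1 -1 -2 -2
NEG     → -1 -1 -2 2
NEG     → -1 -1 -2 -2
MOD     → -1 -1 0
ROT     → -1 0 -1
MUL     → -1 0
OVER    → -1 0 -1

-1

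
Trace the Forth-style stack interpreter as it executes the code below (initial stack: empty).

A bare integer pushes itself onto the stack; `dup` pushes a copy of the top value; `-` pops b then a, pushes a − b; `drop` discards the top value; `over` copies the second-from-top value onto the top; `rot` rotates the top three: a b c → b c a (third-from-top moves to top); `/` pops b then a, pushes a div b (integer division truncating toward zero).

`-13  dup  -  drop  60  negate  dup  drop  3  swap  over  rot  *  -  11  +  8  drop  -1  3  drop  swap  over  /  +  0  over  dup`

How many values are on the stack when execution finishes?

-13    → -13
dup    → -13 -13
-      → 0
drop   → (empty)
60     → 60
negate → -60
dup    → -60 -60
drop   → -60
3      → -60 3
swap   → 3 -60
over   → 3 -60 3
rot    → -60 3 3
*      → -60 9
-      → -69
11     → -69 11
+      → -58
8      → -58 8
drop   → -58
-1     → -58 -1
3      → -58 -1 3
drop   → -58 -1
swap   → -1 -58
over   → -1 -58 -1
/      → -1 58
+      → 57
0      → 57 0
over   → 57 0 57
dup    → 57 0 57 57

4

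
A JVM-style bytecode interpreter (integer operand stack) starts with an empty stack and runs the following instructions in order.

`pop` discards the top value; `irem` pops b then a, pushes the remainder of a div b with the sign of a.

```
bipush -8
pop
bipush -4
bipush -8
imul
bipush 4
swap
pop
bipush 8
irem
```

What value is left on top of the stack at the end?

bipush -8 : [-8]
pop       : []
bipush -4 : [-4]
bipush -8 : [-4, -8]
imul      : [32]
bipush 4  : [32, 4]
swap      : [4, 32]
pop       : [4]
bipush 8  : [4, 8]
irem      : [4]

4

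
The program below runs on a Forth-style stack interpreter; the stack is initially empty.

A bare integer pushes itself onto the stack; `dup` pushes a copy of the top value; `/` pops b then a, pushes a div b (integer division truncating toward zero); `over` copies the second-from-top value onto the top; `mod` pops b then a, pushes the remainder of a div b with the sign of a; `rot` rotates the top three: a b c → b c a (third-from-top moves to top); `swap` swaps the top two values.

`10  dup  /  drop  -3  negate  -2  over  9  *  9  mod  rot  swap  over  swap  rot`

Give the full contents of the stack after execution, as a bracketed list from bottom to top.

10      [10]
dup     [10, 10]
/       [1]
drop    []
-3      [-3]
negate  [3]
-2      [3, -2]
over    [3, -2, 3]
9       [3, -2, 3, 9]
*       [3, -2, 27]
9       [3, -2, 27, 9]
mod     [3, -2, 0]
rot     [-2, 0, 3]
swap    [-2, 3, 0]
over    [-2, 3, 0, 3]
swap    [-2, 3, 3, 0]
rot     [-2, 3, 0, 3]

[-2, 3, 0, 3]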